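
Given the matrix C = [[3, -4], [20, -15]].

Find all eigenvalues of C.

-7, -5

det(C - rI) = (3 - r)(-15 - r) - (-4)·(20) = r^2 + 12r + 35.
This factors as (r + 7)·(r + 5) = 0.
Eigenvalues: -7, -5.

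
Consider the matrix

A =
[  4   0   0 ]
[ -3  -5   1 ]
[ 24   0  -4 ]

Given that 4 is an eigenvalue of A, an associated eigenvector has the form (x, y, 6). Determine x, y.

We need (A - 4I)v = 0.
A - 4I = [[0, 0, 0], [-3, -9, 1], [24, 0, -8]].
Row 1: (0)·x + (0)·y + (0)·6 = 0
Row 2: (-3)·x + (-9)·y + (1)·6 = 0
Row 3: (24)·x + (0)·y + (-8)·6 = 0
Solving gives x = 2, y = 0.
Check: A·(2, 0, 6) = (8, 0, 24) = 4·(2, 0, 6).

2, 0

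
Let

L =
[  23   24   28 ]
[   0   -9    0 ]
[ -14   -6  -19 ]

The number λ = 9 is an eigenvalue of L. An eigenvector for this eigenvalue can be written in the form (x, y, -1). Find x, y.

2, 0

We need (L - 9I)v = 0.
L - 9I = [[14, 24, 28], [0, -18, 0], [-14, -6, -28]].
Row 1: (14)·x + (24)·y + (28)·-1 = 0
Row 2: (0)·x + (-18)·y + (0)·-1 = 0
Row 3: (-14)·x + (-6)·y + (-28)·-1 = 0
Solving gives x = 2, y = 0.
Check: L·(2, 0, -1) = (18, 0, -9) = 9·(2, 0, -1).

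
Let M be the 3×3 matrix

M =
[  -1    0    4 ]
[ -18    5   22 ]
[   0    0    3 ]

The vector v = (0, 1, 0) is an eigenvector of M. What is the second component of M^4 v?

625

First find the eigenvalue: Mv = (0, 5, 0) = 5·(0, 1, 0), so λ = 5.
Then M^4 v = λ^4·v = 5^4·(0, 1, 0) = 625·(0, 1, 0) = (0, 625, 0).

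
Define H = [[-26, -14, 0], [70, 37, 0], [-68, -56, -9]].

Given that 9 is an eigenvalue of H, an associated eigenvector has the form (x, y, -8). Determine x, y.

-2, 5

We need (H - 9I)v = 0.
H - 9I = [[-35, -14, 0], [70, 28, 0], [-68, -56, -18]].
Row 1: (-35)·x + (-14)·y + (0)·-8 = 0
Row 2: (70)·x + (28)·y + (0)·-8 = 0
Row 3: (-68)·x + (-56)·y + (-18)·-8 = 0
Solving gives x = -2, y = 5.
Check: H·(-2, 5, -8) = (-18, 45, -72) = 9·(-2, 5, -8).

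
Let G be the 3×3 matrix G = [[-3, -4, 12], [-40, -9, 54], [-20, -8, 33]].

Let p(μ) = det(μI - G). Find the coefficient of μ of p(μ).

143

p(μ) = μ^3 - 21μ^2 + 143μ - 315.
The coefficient of μ is 143.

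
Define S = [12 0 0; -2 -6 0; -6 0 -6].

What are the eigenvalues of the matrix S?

S is lower triangular, so its eigenvalues are the diagonal entries.
Diagonal: 12, -6, -6.

-6, -6, 12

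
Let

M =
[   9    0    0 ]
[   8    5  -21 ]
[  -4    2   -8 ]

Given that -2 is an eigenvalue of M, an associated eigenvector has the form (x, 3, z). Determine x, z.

We need (M + 2I)v = 0.
M + 2I = [[11, 0, 0], [8, 7, -21], [-4, 2, -6]].
Row 1: (11)·x + (0)·3 + (0)·z = 0
Row 2: (8)·x + (7)·3 + (-21)·z = 0
Row 3: (-4)·x + (2)·3 + (-6)·z = 0
Solving gives x = 0, z = 1.
Check: M·(0, 3, 1) = (0, -6, -2) = -2·(0, 3, 1).

0, 1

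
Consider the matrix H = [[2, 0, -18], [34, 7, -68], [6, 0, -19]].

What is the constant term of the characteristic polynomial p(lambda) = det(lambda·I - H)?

-490

p(0) = det(0·I − H) = det(−H) = (−1)^3·det(H).
det(H) = 490, so p(0) = -490.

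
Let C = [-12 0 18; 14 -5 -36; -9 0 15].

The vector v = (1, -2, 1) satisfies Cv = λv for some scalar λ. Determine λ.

Compute Cv: C·(1, -2, 1) = (6, -12, 6).
Since Cv = λv, compare component 1: 6 = λ·1, so λ = 6.

6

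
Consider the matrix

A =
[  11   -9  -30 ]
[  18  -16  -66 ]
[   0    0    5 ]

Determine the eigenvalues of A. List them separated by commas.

Compute the characteristic polynomial p(μ) = det(μI - A).
Expanding along the first row, p(μ) = μ^3 - 39μ + 70.
Rational-root test: μ = 5 gives p(5) = 0.
Factor out (μ - 5): p(μ) = (μ - 5)·(μ^2 + 5μ - 14).
The quadratic factors as (μ + 7)·(μ - 2).
Eigenvalues: -7, 2, 5.

-7, 2, 5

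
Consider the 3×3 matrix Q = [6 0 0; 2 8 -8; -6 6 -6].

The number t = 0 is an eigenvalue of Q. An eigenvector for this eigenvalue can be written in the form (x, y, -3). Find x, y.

0, -3

We need (Q)v = 0.
Q = [[6, 0, 0], [2, 8, -8], [-6, 6, -6]].
Row 1: (6)·x + (0)·y + (0)·-3 = 0
Row 2: (2)·x + (8)·y + (-8)·-3 = 0
Row 3: (-6)·x + (6)·y + (-6)·-3 = 0
Solving gives x = 0, y = -3.
Check: Q·(0, -3, -3) = (0, 0, 0) = 0·(0, -3, -3).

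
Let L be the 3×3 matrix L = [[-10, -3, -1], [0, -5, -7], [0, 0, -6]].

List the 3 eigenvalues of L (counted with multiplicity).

-10, -6, -5

L is upper triangular, so its eigenvalues are the diagonal entries.
Diagonal: -10, -5, -6.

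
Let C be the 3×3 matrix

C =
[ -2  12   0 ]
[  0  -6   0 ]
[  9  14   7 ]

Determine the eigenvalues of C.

-6, -2, 7

The characteristic polynomial is p(lambda) = det(lambda·I - C).
Cofactor expansion gives p(lambda) = lambda^3 + lambda^2 - 44·lambda - 84.
Try lambda = -2: p(-2) = 0, so -2 is a root.
Dividing by (lambda + 2) leaves lambda^2 - lambda - 42.
The quadratic factors as (lambda + 6)·(lambda - 7).
Eigenvalues: -6, -2, 7.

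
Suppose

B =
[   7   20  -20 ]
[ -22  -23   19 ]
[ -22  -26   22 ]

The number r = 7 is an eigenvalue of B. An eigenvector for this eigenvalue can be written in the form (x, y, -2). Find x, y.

1, -2

We need (B - 7I)v = 0.
B - 7I = [[0, 20, -20], [-22, -30, 19], [-22, -26, 15]].
Row 1: (0)·x + (20)·y + (-20)·-2 = 0
Row 2: (-22)·x + (-30)·y + (19)·-2 = 0
Row 3: (-22)·x + (-26)·y + (15)·-2 = 0
Solving gives x = 1, y = -2.
Check: B·(1, -2, -2) = (7, -14, -14) = 7·(1, -2, -2).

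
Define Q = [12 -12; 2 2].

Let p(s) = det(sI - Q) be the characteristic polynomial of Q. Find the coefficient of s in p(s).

-14

The coefficient of s of det(sI - Q) is −trace(Q).
trace(Q) = (12) + (2) = 14, so the coefficient is -14.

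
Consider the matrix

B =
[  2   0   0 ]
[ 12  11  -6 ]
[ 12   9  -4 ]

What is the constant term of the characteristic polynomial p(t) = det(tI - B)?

p(0) = det(0·I − B) = det(−B) = (−1)^3·det(B).
det(B) = 20, so p(0) = -20.

-20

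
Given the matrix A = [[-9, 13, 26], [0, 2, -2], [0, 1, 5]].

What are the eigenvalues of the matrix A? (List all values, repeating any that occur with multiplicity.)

-9, 3, 4

The characteristic polynomial is p(lambda) = det(lambda·I - A).
Expanding the 3×3 determinant: p(lambda) = lambda^3 + 2·lambda^2 - 51·lambda + 108.
Rational-root test: lambda = 3 gives p(3) = 0.
Dividing by (lambda - 3) leaves lambda^2 + 5·lambda - 36.
The quadratic factors as (lambda + 9)·(lambda - 4).
Eigenvalues: -9, 3, 4.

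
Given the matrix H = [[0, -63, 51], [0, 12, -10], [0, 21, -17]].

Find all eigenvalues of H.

Set up det(tI - H) = 0.
Cofactor expansion gives p(t) = t^3 + 5t^2 + 6t.
Rational-root test: t = 0 gives p(0) = 0.
Dividing by t leaves t^2 + 5t + 6.
The quadratic factors as (t + 3)·(t + 2).
Eigenvalues: -3, -2, 0.

-3, -2, 0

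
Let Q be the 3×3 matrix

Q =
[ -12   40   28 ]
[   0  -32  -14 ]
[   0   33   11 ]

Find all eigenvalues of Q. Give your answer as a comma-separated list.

-12, -11, -10

Compute the characteristic polynomial p(μ) = det(μI - Q).
Expanding the 3×3 determinant: p(μ) = μ^3 + 33μ^2 + 362μ + 1320.
Since p(-10) = 0, μ = -10 is a root.
Factor out (μ + 10): p(μ) = (μ + 10)·(μ^2 + 23μ + 132).
The quadratic factors as (μ + 12)·(μ + 11).
Eigenvalues: -12, -11, -10.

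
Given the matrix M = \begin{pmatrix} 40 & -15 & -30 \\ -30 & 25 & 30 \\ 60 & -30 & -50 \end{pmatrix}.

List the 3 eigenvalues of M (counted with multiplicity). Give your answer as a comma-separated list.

-5, 10, 10

Set up det(rI - M) = 0.
Expanding the 3×3 determinant: p(r) = r^3 - 15r^2 + 500.
Rational-root test: r = -5 gives p(-5) = 0.
Factor out (r + 5): p(r) = (r + 5)·(r^2 - 20r + 100).
The quadratic factor is (r - 10)^2.
Eigenvalues: -5, 10, 10.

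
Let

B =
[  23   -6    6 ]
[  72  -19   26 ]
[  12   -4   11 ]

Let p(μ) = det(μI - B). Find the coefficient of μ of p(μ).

71

p(μ) = μ^3 - 15μ^2 + 71μ - 105.
The coefficient of μ is 71.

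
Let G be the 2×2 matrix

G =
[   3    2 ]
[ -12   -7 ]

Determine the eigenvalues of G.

-3, -1

det(G - tI) = (3 - t)(-7 - t) - (2)·(-12) = t^2 + 4t + 3.
This factors as (t + 3)·(t + 1) = 0.
Eigenvalues: -3, -1.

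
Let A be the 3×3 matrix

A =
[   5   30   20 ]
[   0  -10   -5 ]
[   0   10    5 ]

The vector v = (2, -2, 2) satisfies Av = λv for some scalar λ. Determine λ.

-5

Compute Av: A·(2, -2, 2) = (-10, 10, -10).
Since Av = λv, compare component 1: -10 = λ·2, so λ = -5.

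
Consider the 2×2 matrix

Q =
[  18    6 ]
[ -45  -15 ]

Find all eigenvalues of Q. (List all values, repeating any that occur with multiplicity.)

det(Q - λI) = (18 - λ)(-15 - λ) - (6)·(-45) = λ^2 - 3λ.
This factors as λ·(λ - 3) = 0.
Eigenvalues: 0, 3.

0, 3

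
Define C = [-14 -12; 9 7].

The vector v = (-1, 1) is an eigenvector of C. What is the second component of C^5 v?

-32

First find the eigenvalue: Cv = (2, -2) = -2·(-1, 1), so λ = -2.
Then C^5 v = λ^5·v = (-2)^5·(-1, 1) = -32·(-1, 1) = (32, -32).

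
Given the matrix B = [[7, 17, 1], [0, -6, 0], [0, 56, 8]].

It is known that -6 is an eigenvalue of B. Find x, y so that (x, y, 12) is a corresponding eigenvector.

3, -3

We need (B + 6I)v = 0.
B + 6I = [[13, 17, 1], [0, 0, 0], [0, 56, 14]].
Row 1: (13)·x + (17)·y + (1)·12 = 0
Row 2: (0)·x + (0)·y + (0)·12 = 0
Row 3: (0)·x + (56)·y + (14)·12 = 0
Solving gives x = 3, y = -3.
Check: B·(3, -3, 12) = (-18, 18, -72) = -6·(3, -3, 12).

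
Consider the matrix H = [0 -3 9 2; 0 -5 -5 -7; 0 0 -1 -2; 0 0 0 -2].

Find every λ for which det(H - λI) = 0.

-5, -2, -1, 0

H is upper triangular, so its eigenvalues are the diagonal entries.
Diagonal: 0, -5, -1, -2.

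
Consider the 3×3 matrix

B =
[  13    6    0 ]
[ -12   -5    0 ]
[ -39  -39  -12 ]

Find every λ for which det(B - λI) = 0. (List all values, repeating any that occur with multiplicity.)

Compute the characteristic polynomial p(λ) = det(λI - B).
Expanding the 3×3 determinant: p(λ) = λ^3 + 4λ^2 - 89λ + 84.
Since p(1) = 0, λ = 1 is a root.
Dividing by (λ - 1) leaves λ^2 + 5λ - 84.
The quadratic factors as (λ + 12)·(λ - 7).
Eigenvalues: -12, 1, 7.

-12, 1, 7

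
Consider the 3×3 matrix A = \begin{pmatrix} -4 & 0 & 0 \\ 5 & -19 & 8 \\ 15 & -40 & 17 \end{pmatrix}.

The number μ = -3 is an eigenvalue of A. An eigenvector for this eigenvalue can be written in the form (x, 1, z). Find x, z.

0, 2

We need (A + 3I)v = 0.
A + 3I = [[-1, 0, 0], [5, -16, 8], [15, -40, 20]].
Row 1: (-1)·x + (0)·1 + (0)·z = 0
Row 2: (5)·x + (-16)·1 + (8)·z = 0
Row 3: (15)·x + (-40)·1 + (20)·z = 0
Solving gives x = 0, z = 2.
Check: A·(0, 1, 2) = (0, -3, -6) = -3·(0, 1, 2).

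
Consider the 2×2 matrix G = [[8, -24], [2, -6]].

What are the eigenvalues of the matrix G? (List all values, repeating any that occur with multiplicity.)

det(G - tI) = (8 - t)(-6 - t) - (-24)·(2) = t^2 - 2t.
This factors as t·(t - 2) = 0.
Eigenvalues: 0, 2.

0, 2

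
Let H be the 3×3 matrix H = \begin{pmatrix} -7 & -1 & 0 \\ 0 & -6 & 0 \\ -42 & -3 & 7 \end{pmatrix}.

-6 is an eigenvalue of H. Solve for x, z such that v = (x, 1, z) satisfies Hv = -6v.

We need (H + 6I)v = 0.
H + 6I = [[-1, -1, 0], [0, 0, 0], [-42, -3, 13]].
Row 1: (-1)·x + (-1)·1 + (0)·z = 0
Row 2: (0)·x + (0)·1 + (0)·z = 0
Row 3: (-42)·x + (-3)·1 + (13)·z = 0
Solving gives x = -1, z = -3.
Check: H·(-1, 1, -3) = (6, -6, 18) = -6·(-1, 1, -3).

-1, -3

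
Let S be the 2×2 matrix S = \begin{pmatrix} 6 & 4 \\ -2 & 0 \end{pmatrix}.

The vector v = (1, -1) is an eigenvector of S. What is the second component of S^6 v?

First find the eigenvalue: Sv = (2, -2) = 2·(1, -1), so λ = 2.
Then S^6 v = λ^6·v = 2^6·(1, -1) = 64·(1, -1) = (64, -64).

-64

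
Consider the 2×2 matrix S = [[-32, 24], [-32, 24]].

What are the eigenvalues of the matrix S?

-8, 0

det(S - λI) = (-32 - λ)(24 - λ) - (24)·(-32) = λ^2 + 8λ.
This factors as (λ + 8)·λ = 0.
Eigenvalues: -8, 0.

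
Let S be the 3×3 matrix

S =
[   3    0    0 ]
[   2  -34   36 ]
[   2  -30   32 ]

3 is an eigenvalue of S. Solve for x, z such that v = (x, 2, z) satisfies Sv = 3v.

We need (S - 3I)v = 0.
S - 3I = [[0, 0, 0], [2, -37, 36], [2, -30, 29]].
Row 1: (0)·x + (0)·2 + (0)·z = 0
Row 2: (2)·x + (-37)·2 + (36)·z = 0
Row 3: (2)·x + (-30)·2 + (29)·z = 0
Solving gives x = 1, z = 2.
Check: S·(1, 2, 2) = (3, 6, 6) = 3·(1, 2, 2).

1, 2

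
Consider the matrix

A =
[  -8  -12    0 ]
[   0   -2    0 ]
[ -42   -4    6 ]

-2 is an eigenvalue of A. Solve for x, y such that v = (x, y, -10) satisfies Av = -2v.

We need (A + 2I)v = 0.
A + 2I = [[-6, -12, 0], [0, 0, 0], [-42, -4, 8]].
Row 1: (-6)·x + (-12)·y + (0)·-10 = 0
Row 2: (0)·x + (0)·y + (0)·-10 = 0
Row 3: (-42)·x + (-4)·y + (8)·-10 = 0
Solving gives x = -2, y = 1.
Check: A·(-2, 1, -10) = (4, -2, 20) = -2·(-2, 1, -10).

-2, 1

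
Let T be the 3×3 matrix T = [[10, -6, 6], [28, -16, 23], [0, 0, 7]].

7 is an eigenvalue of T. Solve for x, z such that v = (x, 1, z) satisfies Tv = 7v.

0, 1

We need (T - 7I)v = 0.
T - 7I = [[3, -6, 6], [28, -23, 23], [0, 0, 0]].
Row 1: (3)·x + (-6)·1 + (6)·z = 0
Row 2: (28)·x + (-23)·1 + (23)·z = 0
Row 3: (0)·x + (0)·1 + (0)·z = 0
Solving gives x = 0, z = 1.
Check: T·(0, 1, 1) = (0, 7, 7) = 7·(0, 1, 1).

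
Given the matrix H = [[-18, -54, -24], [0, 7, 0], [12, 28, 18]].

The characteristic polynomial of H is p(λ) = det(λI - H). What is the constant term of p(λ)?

p(λ) = λ^3 - 7λ^2 - 36λ + 252.
The constant term is 252.

252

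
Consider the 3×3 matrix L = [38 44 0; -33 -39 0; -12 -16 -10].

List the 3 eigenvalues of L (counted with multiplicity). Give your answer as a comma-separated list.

-10, -6, 5

Compute the characteristic polynomial p(λ) = det(λI - L).
Expanding along the first row, p(λ) = λ^3 + 11λ^2 - 20λ - 300.
Rational-root test: λ = -6 gives p(-6) = 0.
Factor out (λ + 6): p(λ) = (λ + 6)·(λ^2 + 5λ - 50).
The quadratic factors as (λ + 10)·(λ - 5).
Eigenvalues: -10, -6, 5.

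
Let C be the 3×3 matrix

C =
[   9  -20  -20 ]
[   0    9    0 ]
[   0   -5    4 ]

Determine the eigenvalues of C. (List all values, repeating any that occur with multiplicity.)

Compute the characteristic polynomial p(r) = det(rI - C).
Cofactor expansion gives p(r) = r^3 - 22r^2 + 153r - 324.
Try r = 9: p(9) = 0, so 9 is a root.
Factor out (r - 9): p(r) = (r - 9)·(r^2 - 13r + 36).
The quadratic factors as (r - 4)·(r - 9).
Eigenvalues: 4, 9, 9.

4, 9, 9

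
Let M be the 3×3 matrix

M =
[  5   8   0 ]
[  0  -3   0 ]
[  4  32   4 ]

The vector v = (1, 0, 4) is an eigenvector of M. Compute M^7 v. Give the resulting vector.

First find the eigenvalue: Mv = (5, 0, 20) = 5·(1, 0, 4), so λ = 5.
Then M^7 v = λ^7·v = 5^7·(1, 0, 4) = 78125·(1, 0, 4) = (78125, 0, 312500).

(78125, 0, 312500)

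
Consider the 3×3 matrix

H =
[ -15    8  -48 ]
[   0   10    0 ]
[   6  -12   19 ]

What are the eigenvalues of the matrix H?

Compute the characteristic polynomial p(λ) = det(λI - H).
Cofactor expansion gives p(λ) = λ^3 - 14λ^2 + 43λ - 30.
Since p(3) = 0, λ = 3 is a root.
Factor out (λ - 3): p(λ) = (λ - 3)·(λ^2 - 11λ + 10).
The quadratic factors as (λ - 1)·(λ - 10).
Eigenvalues: 1, 3, 10.

1, 3, 10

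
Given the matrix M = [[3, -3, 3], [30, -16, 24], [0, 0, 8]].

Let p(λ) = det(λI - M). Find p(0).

p(0) = det(0·I − M) = det(−M) = (−1)^3·det(M).
det(M) = 336, so p(0) = -336.

-336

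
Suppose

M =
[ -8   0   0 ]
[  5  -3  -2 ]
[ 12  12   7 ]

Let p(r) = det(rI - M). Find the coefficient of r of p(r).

-29

p(r) = r^3 + 4r^2 - 29r + 24.
The coefficient of r is -29.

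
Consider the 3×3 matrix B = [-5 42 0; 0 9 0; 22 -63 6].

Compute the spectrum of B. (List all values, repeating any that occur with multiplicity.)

-5, 6, 9

The characteristic polynomial is p(s) = det(sI - B).
Expanding along the first row, p(s) = s^3 - 10s^2 - 21s + 270.
Try s = -5: p(-5) = 0, so -5 is a root.
Dividing by (s + 5) leaves s^2 - 15s + 54.
The quadratic factors as (s - 6)·(s - 9).
Eigenvalues: -5, 6, 9.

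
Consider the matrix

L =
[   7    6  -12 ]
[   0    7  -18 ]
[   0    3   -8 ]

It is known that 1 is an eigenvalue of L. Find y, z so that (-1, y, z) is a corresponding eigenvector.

We need (L - 1I)v = 0.
L - 1I = [[6, 6, -12], [0, 6, -18], [0, 3, -9]].
Row 1: (6)·-1 + (6)·y + (-12)·z = 0
Row 2: (0)·-1 + (6)·y + (-18)·z = 0
Row 3: (0)·-1 + (3)·y + (-9)·z = 0
Solving gives y = 3, z = 1.
Check: L·(-1, 3, 1) = (-1, 3, 1) = 1·(-1, 3, 1).

3, 1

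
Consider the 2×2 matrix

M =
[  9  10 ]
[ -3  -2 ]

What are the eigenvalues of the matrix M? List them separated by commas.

3, 4

det(M - lambda·I) = (9 - lambda)(-2 - lambda) - (10)·(-3) = lambda^2 - 7·lambda + 12.
This factors as (lambda - 3)·(lambda - 4) = 0.
Eigenvalues: 3, 4.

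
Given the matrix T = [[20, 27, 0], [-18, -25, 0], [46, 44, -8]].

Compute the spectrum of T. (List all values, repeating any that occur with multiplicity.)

Compute the characteristic polynomial p(λ) = det(λI - T).
Expanding the 3×3 determinant: p(λ) = λ^3 + 13λ^2 + 26λ - 112.
Try λ = 2: p(2) = 0, so 2 is a root.
Dividing by (λ - 2) leaves λ^2 + 15λ + 56.
The quadratic factors as (λ + 8)·(λ + 7).
Eigenvalues: -8, -7, 2.

-8, -7, 2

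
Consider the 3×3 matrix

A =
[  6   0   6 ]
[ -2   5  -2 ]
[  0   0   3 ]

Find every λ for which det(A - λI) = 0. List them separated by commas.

Set up det(λI - A) = 0.
Expanding along the first row, p(λ) = λ^3 - 14λ^2 + 63λ - 90.
Rational-root test: λ = 3 gives p(3) = 0.
Dividing by (λ - 3) leaves λ^2 - 11λ + 30.
The quadratic factors as (λ - 5)·(λ - 6).
Eigenvalues: 3, 5, 6.

3, 5, 6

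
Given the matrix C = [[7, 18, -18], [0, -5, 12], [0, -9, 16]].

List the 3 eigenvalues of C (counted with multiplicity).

4, 7, 7

Compute the characteristic polynomial p(t) = det(tI - C).
Expanding the 3×3 determinant: p(t) = t^3 - 18t^2 + 105t - 196.
Try t = 7: p(7) = 0, so 7 is a root.
Dividing by (t - 7) leaves t^2 - 11t + 28.
The quadratic factors as (t - 4)·(t - 7).
Eigenvalues: 4, 7, 7.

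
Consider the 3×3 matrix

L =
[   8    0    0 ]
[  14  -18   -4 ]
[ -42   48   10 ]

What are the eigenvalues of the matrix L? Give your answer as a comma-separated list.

-6, -2, 8

Set up det(rI - L) = 0.
Cofactor expansion gives p(r) = r^3 - 52r - 96.
Rational-root test: r = -2 gives p(-2) = 0.
Dividing by (r + 2) leaves r^2 - 2r - 48.
The quadratic factors as (r + 6)·(r - 8).
Eigenvalues: -6, -2, 8.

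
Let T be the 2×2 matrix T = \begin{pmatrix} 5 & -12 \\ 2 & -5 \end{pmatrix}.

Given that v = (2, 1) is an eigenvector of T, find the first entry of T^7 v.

-2

First find the eigenvalue: Tv = (-2, -1) = -1·(2, 1), so λ = -1.
Then T^7 v = λ^7·v = (-1)^7·(2, 1) = -1·(2, 1) = (-2, -1).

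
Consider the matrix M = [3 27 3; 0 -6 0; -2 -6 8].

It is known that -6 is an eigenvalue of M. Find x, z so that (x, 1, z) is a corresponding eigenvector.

We need (M + 6I)v = 0.
M + 6I = [[9, 27, 3], [0, 0, 0], [-2, -6, 14]].
Row 1: (9)·x + (27)·1 + (3)·z = 0
Row 2: (0)·x + (0)·1 + (0)·z = 0
Row 3: (-2)·x + (-6)·1 + (14)·z = 0
Solving gives x = -3, z = 0.
Check: M·(-3, 1, 0) = (18, -6, 0) = -6·(-3, 1, 0).

-3, 0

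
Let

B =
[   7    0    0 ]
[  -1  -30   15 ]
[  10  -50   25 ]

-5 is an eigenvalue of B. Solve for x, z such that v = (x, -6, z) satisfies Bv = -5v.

0, -10

We need (B + 5I)v = 0.
B + 5I = [[12, 0, 0], [-1, -25, 15], [10, -50, 30]].
Row 1: (12)·x + (0)·-6 + (0)·z = 0
Row 2: (-1)·x + (-25)·-6 + (15)·z = 0
Row 3: (10)·x + (-50)·-6 + (30)·z = 0
Solving gives x = 0, z = -10.
Check: B·(0, -6, -10) = (0, 30, 50) = -5·(0, -6, -10).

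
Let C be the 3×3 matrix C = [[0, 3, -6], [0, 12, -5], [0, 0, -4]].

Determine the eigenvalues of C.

C is upper triangular, so its eigenvalues are the diagonal entries.
Diagonal: 0, 12, -4.

-4, 0, 12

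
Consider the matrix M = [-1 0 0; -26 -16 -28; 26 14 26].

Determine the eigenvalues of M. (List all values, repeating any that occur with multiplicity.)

-2, -1, 12

Compute the characteristic polynomial p(r) = det(rI - M).
Expanding the 3×3 determinant: p(r) = r^3 - 9r^2 - 34r - 24.
Since p(-1) = 0, r = -1 is a root.
Factor out (r + 1): p(r) = (r + 1)·(r^2 - 10r - 24).
The quadratic factors as (r + 2)·(r - 12).
Eigenvalues: -2, -1, 12.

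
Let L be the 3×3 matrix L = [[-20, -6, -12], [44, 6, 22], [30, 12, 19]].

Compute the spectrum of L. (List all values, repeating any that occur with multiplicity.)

-5, 4, 6

Set up det(tI - L) = 0.
Expanding the 3×3 determinant: p(t) = t^3 - 5t^2 - 26t + 120.
Since p(4) = 0, t = 4 is a root.
Dividing by (t - 4) leaves t^2 - t - 30.
The quadratic factors as (t + 5)·(t - 6).
Eigenvalues: -5, 4, 6.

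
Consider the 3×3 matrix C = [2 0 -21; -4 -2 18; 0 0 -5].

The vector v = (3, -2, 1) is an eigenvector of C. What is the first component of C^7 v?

First find the eigenvalue: Cv = (-15, 10, -5) = -5·(3, -2, 1), so λ = -5.
Then C^7 v = λ^7·v = (-5)^7·(3, -2, 1) = -78125·(3, -2, 1) = (-234375, 156250, -78125).

-234375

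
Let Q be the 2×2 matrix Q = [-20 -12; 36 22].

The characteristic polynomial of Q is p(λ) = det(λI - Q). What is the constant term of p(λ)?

-8

p(λ) = λ^2 - 2λ - 8.
The constant term is -8.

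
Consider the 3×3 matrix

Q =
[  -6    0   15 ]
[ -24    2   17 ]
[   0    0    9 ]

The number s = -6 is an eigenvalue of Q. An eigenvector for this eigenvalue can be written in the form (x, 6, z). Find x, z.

We need (Q + 6I)v = 0.
Q + 6I = [[0, 0, 15], [-24, 8, 17], [0, 0, 15]].
Row 1: (0)·x + (0)·6 + (15)·z = 0
Row 2: (-24)·x + (8)·6 + (17)·z = 0
Row 3: (0)·x + (0)·6 + (15)·z = 0
Solving gives x = 2, z = 0.
Check: Q·(2, 6, 0) = (-12, -36, 0) = -6·(2, 6, 0).

2, 0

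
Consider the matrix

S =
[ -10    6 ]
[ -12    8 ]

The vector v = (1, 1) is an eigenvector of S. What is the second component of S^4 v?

First find the eigenvalue: Sv = (-4, -4) = -4·(1, 1), so λ = -4.
Then S^4 v = λ^4·v = (-4)^4·(1, 1) = 256·(1, 1) = (256, 256).

256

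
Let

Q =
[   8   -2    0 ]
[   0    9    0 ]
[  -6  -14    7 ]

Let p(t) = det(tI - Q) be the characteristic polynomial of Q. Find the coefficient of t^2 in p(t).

-24

The coefficient of t^2 of det(tI - Q) is −trace(Q).
trace(Q) = (8) + (9) + (7) = 24, so the coefficient is -24.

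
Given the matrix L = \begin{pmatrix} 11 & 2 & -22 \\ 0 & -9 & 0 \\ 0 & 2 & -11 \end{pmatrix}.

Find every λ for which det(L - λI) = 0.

-11, -9, 11

The characteristic polynomial is p(λ) = det(λI - L).
Expanding the 3×3 determinant: p(λ) = λ^3 + 9λ^2 - 121λ - 1089.
Since p(-9) = 0, λ = -9 is a root.
Dividing by (λ + 9) leaves λ^2 - 121.
The quadratic factors as (λ + 11)·(λ - 11).
Eigenvalues: -11, -9, 11.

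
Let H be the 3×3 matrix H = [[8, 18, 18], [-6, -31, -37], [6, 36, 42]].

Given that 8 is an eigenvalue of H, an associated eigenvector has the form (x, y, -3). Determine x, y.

-1, 3

We need (H - 8I)v = 0.
H - 8I = [[0, 18, 18], [-6, -39, -37], [6, 36, 34]].
Row 1: (0)·x + (18)·y + (18)·-3 = 0
Row 2: (-6)·x + (-39)·y + (-37)·-3 = 0
Row 3: (6)·x + (36)·y + (34)·-3 = 0
Solving gives x = -1, y = 3.
Check: H·(-1, 3, -3) = (-8, 24, -24) = 8·(-1, 3, -3).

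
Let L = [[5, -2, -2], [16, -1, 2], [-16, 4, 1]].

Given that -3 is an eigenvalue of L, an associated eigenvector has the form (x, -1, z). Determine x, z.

We need (L + 3I)v = 0.
L + 3I = [[8, -2, -2], [16, 2, 2], [-16, 4, 4]].
Row 1: (8)·x + (-2)·-1 + (-2)·z = 0
Row 2: (16)·x + (2)·-1 + (2)·z = 0
Row 3: (-16)·x + (4)·-1 + (4)·z = 0
Solving gives x = 0, z = 1.
Check: L·(0, -1, 1) = (0, 3, -3) = -3·(0, -1, 1).

0, 1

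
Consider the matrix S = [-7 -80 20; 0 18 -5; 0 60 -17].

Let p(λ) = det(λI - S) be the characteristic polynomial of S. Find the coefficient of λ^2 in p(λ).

The coefficient of λ^2 of det(λI - S) is −trace(S).
trace(S) = (-7) + (18) + (-17) = -6, so the coefficient is 6.

6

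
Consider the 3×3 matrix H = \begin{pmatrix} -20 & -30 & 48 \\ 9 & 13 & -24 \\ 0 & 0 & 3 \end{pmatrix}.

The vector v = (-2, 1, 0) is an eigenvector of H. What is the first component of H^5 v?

First find the eigenvalue: Hv = (10, -5, 0) = -5·(-2, 1, 0), so λ = -5.
Then H^5 v = λ^5·v = (-5)^5·(-2, 1, 0) = -3125·(-2, 1, 0) = (6250, -3125, 0).

6250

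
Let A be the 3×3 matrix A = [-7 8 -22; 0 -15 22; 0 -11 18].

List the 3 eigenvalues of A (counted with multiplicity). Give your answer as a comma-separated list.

-7, -4, 7

Set up det(rI - A) = 0.
Cofactor expansion gives p(r) = r^3 + 4r^2 - 49r - 196.
Rational-root test: r = -7 gives p(-7) = 0.
Factor out (r + 7): p(r) = (r + 7)·(r^2 - 3r - 28).
The quadratic factors as (r + 4)·(r - 7).
Eigenvalues: -7, -4, 7.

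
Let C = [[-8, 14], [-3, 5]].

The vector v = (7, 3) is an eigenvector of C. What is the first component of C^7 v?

First find the eigenvalue: Cv = (-14, -6) = -2·(7, 3), so λ = -2.
Then C^7 v = λ^7·v = (-2)^7·(7, 3) = -128·(7, 3) = (-896, -384).

-896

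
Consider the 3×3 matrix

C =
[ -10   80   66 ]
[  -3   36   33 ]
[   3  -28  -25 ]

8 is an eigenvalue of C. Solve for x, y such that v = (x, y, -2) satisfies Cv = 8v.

We need (C - 8I)v = 0.
C - 8I = [[-18, 80, 66], [-3, 28, 33], [3, -28, -33]].
Row 1: (-18)·x + (80)·y + (66)·-2 = 0
Row 2: (-3)·x + (28)·y + (33)·-2 = 0
Row 3: (3)·x + (-28)·y + (-33)·-2 = 0
Solving gives x = 6, y = 3.
Check: C·(6, 3, -2) = (48, 24, -16) = 8·(6, 3, -2).

6, 3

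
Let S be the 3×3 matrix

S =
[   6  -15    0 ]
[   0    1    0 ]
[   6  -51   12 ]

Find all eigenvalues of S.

Compute the characteristic polynomial p(μ) = det(μI - S).
Expanding the 3×3 determinant: p(μ) = μ^3 - 19μ^2 + 90μ - 72.
Rational-root test: μ = 1 gives p(1) = 0.
Factor out (μ - 1): p(μ) = (μ - 1)·(μ^2 - 18μ + 72).
The quadratic factors as (μ - 6)·(μ - 12).
Eigenvalues: 1, 6, 12.

1, 6, 12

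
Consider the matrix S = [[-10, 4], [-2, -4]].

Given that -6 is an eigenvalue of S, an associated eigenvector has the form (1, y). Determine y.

We need (S + 6I)v = 0.
S + 6I = [[-4, 4], [-2, 2]].
Row 1: (-4)·1 + (4)·y = 0
Row 2: (-2)·1 + (2)·y = 0
Solving gives y = 1.
Check: S·(1, 1) = (-6, -6) = -6·(1, 1).

1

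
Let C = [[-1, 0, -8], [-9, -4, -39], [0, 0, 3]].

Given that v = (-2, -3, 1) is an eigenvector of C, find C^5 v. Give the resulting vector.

(-486, -729, 243)

First find the eigenvalue: Cv = (-6, -9, 3) = 3·(-2, -3, 1), so λ = 3.
Then C^5 v = λ^5·v = 3^5·(-2, -3, 1) = 243·(-2, -3, 1) = (-486, -729, 243).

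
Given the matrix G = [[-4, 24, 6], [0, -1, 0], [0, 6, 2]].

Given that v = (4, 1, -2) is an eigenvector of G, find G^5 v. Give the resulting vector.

(-4, -1, 2)

First find the eigenvalue: Gv = (-4, -1, 2) = -1·(4, 1, -2), so λ = -1.
Then G^5 v = λ^5·v = (-1)^5·(4, 1, -2) = -1·(4, 1, -2) = (-4, -1, 2).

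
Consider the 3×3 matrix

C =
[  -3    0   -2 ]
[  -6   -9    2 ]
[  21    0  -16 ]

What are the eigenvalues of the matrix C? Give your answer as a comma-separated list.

Set up det(μI - C) = 0.
Expanding the 3×3 determinant: p(μ) = μ^3 + 28μ^2 + 261μ + 810.
Rational-root test: μ = -9 gives p(-9) = 0.
Dividing by (μ + 9) leaves μ^2 + 19μ + 90.
The quadratic factors as (μ + 10)·(μ + 9).
Eigenvalues: -10, -9, -9.

-10, -9, -9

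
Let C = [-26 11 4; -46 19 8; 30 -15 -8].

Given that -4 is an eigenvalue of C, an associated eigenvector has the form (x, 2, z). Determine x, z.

We need (C + 4I)v = 0.
C + 4I = [[-22, 11, 4], [-46, 23, 8], [30, -15, -4]].
Row 1: (-22)·x + (11)·2 + (4)·z = 0
Row 2: (-46)·x + (23)·2 + (8)·z = 0
Row 3: (30)·x + (-15)·2 + (-4)·z = 0
Solving gives x = 1, z = 0.
Check: C·(1, 2, 0) = (-4, -8, 0) = -4·(1, 2, 0).

1, 0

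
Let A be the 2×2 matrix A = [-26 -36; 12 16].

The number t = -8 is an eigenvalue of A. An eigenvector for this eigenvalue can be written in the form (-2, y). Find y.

We need (A + 8I)v = 0.
A + 8I = [[-18, -36], [12, 24]].
Row 1: (-18)·-2 + (-36)·y = 0
Row 2: (12)·-2 + (24)·y = 0
Solving gives y = 1.
Check: A·(-2, 1) = (16, -8) = -8·(-2, 1).

1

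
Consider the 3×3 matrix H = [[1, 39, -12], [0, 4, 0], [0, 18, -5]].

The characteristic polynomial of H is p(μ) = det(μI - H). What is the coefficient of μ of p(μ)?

-21

p(μ) = μ^3 - 21μ + 20.
The coefficient of μ is -21.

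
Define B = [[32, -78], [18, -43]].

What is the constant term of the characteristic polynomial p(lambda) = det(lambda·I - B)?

28

p(0) = det(0·I − B) = det(−B) = (−1)^2·det(B).
det(B) = 28, so p(0) = 28.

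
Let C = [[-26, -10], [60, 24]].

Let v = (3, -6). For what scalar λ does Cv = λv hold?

Compute Cv: C·(3, -6) = (-18, 36).
Since Cv = λv, compare component 1: -18 = λ·3, so λ = -6.

-6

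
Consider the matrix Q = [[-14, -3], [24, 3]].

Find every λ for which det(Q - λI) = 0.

-6, -5

det(Q - lambda·I) = (-14 - lambda)(3 - lambda) - (-3)·(24) = lambda^2 + 11·lambda + 30.
This factors as (lambda + 6)·(lambda + 5) = 0.
Eigenvalues: -6, -5.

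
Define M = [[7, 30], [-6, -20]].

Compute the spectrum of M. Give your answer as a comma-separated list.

-8, -5

det(M - sI) = (7 - s)(-20 - s) - (30)·(-6) = s^2 + 13s + 40.
This factors as (s + 8)·(s + 5) = 0.
Eigenvalues: -8, -5.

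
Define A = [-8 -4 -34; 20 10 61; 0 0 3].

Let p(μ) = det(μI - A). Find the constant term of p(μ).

p(μ) = μ^3 - 5μ^2 + 6μ.
The constant term is 0.

0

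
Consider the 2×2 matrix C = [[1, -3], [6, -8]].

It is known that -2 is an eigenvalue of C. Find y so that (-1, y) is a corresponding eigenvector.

We need (C + 2I)v = 0.
C + 2I = [[3, -3], [6, -6]].
Row 1: (3)·-1 + (-3)·y = 0
Row 2: (6)·-1 + (-6)·y = 0
Solving gives y = -1.
Check: C·(-1, -1) = (2, 2) = -2·(-1, -1).

-1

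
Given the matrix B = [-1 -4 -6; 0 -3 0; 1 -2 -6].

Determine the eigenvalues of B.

-4, -3, -3

Compute the characteristic polynomial p(λ) = det(λI - B).
Expanding the 3×3 determinant: p(λ) = λ^3 + 10λ^2 + 33λ + 36.
Try λ = -3: p(-3) = 0, so -3 is a root.
Factor out (λ + 3): p(λ) = (λ + 3)·(λ^2 + 7λ + 12).
The quadratic factors as (λ + 4)·(λ + 3).
Eigenvalues: -4, -3, -3.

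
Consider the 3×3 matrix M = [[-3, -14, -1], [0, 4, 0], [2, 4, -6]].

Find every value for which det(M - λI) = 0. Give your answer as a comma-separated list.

-5, -4, 4

Set up det(lambda·I - M) = 0.
Cofactor expansion gives p(lambda) = lambda^3 + 5·lambda^2 - 16·lambda - 80.
Try lambda = -4: p(-4) = 0, so -4 is a root.
Dividing by (lambda + 4) leaves lambda^2 + lambda - 20.
The quadratic factors as (lambda + 5)·(lambda - 4).
Eigenvalues: -5, -4, 4.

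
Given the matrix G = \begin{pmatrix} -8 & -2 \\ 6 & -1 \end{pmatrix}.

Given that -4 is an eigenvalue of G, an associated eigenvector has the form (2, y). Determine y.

-4

We need (G + 4I)v = 0.
G + 4I = [[-4, -2], [6, 3]].
Row 1: (-4)·2 + (-2)·y = 0
Row 2: (6)·2 + (3)·y = 0
Solving gives y = -4.
Check: G·(2, -4) = (-8, 16) = -4·(2, -4).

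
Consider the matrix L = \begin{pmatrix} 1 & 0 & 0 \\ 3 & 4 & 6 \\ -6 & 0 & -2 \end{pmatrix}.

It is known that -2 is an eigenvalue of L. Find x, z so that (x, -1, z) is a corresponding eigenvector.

We need (L + 2I)v = 0.
L + 2I = [[3, 0, 0], [3, 6, 6], [-6, 0, 0]].
Row 1: (3)·x + (0)·-1 + (0)·z = 0
Row 2: (3)·x + (6)·-1 + (6)·z = 0
Row 3: (-6)·x + (0)·-1 + (0)·z = 0
Solving gives x = 0, z = 1.
Check: L·(0, -1, 1) = (0, 2, -2) = -2·(0, -1, 1).

0, 1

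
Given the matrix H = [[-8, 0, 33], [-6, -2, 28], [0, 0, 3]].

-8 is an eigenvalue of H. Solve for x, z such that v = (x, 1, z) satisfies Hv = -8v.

1, 0

We need (H + 8I)v = 0.
H + 8I = [[0, 0, 33], [-6, 6, 28], [0, 0, 11]].
Row 1: (0)·x + (0)·1 + (33)·z = 0
Row 2: (-6)·x + (6)·1 + (28)·z = 0
Row 3: (0)·x + (0)·1 + (11)·z = 0
Solving gives x = 1, z = 0.
Check: H·(1, 1, 0) = (-8, -8, 0) = -8·(1, 1, 0).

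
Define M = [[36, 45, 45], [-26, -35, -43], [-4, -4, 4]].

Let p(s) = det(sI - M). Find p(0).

p(0) = det(0·I − M) = det(−M) = (−1)^3·det(M).
det(M) = -432, so p(0) = 432.

432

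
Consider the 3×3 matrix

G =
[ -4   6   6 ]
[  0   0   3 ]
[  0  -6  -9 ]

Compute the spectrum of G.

The characteristic polynomial is p(s) = det(sI - G).
Cofactor expansion gives p(s) = s^3 + 13s^2 + 54s + 72.
Rational-root test: s = -3 gives p(-3) = 0.
Dividing by (s + 3) leaves s^2 + 10s + 24.
The quadratic factors as (s + 6)·(s + 4).
Eigenvalues: -6, -4, -3.

-6, -4, -3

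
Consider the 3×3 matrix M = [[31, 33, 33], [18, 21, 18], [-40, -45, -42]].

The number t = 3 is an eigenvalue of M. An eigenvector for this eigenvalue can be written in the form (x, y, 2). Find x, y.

We need (M - 3I)v = 0.
M - 3I = [[28, 33, 33], [18, 18, 18], [-40, -45, -45]].
Row 1: (28)·x + (33)·y + (33)·2 = 0
Row 2: (18)·x + (18)·y + (18)·2 = 0
Row 3: (-40)·x + (-45)·y + (-45)·2 = 0
Solving gives x = 0, y = -2.
Check: M·(0, -2, 2) = (0, -6, 6) = 3·(0, -2, 2).

0, -2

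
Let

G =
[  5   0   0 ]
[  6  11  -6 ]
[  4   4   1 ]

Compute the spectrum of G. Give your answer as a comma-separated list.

5, 5, 7

Compute the characteristic polynomial p(μ) = det(μI - G).
Expanding along the first row, p(μ) = μ^3 - 17μ^2 + 95μ - 175.
Try μ = 5: p(5) = 0, so 5 is a root.
Factor out (μ - 5): p(μ) = (μ - 5)·(μ^2 - 12μ + 35).
The quadratic factors as (μ - 5)·(μ - 7).
Eigenvalues: 5, 5, 7.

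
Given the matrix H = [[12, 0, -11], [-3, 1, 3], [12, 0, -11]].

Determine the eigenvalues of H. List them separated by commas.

Compute the characteristic polynomial p(λ) = det(λI - H).
Cofactor expansion gives p(λ) = λ^3 - 2λ^2 + λ.
Since p(0) = 0, λ = 0 is a root.
Factor out λ: p(λ) = λ·(λ^2 - 2λ + 1).
The quadratic factor is (λ - 1)^2.
Eigenvalues: 0, 1, 1.

0, 1, 1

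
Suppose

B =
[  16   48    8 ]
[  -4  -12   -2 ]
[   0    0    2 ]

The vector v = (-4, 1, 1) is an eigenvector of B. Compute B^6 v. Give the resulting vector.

First find the eigenvalue: Bv = (-8, 2, 2) = 2·(-4, 1, 1), so λ = 2.
Then B^6 v = λ^6·v = 2^6·(-4, 1, 1) = 64·(-4, 1, 1) = (-256, 64, 64).

(-256, 64, 64)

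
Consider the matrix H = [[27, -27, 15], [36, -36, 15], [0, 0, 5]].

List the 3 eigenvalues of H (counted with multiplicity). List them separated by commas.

The characteristic polynomial is p(lambda) = det(lambda·I - H).
Cofactor expansion gives p(lambda) = lambda^3 + 4·lambda^2 - 45·lambda.
Try lambda = 5: p(5) = 0, so 5 is a root.
Dividing by (lambda - 5) leaves lambda^2 + 9·lambda.
The quadratic factors as (lambda + 9)·lambda.
Eigenvalues: -9, 0, 5.

-9, 0, 5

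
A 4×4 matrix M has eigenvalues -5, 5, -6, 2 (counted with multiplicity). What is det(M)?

det(M) is the product of the eigenvalues: (-5) · (5) · (-6) · (2) = 300.

300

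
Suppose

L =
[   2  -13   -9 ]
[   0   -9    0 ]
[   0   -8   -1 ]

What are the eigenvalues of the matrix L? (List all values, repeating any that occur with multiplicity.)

-9, -1, 2

The characteristic polynomial is p(t) = det(tI - L).
Expanding the 3×3 determinant: p(t) = t^3 + 8t^2 - 11t - 18.
Rational-root test: t = -1 gives p(-1) = 0.
Factor out (t + 1): p(t) = (t + 1)·(t^2 + 7t - 18).
The quadratic factors as (t + 9)·(t - 2).
Eigenvalues: -9, -1, 2.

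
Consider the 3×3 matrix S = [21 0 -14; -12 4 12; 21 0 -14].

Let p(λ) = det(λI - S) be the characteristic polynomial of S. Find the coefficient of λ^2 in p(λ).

The coefficient of λ^2 of det(λI - S) is −trace(S).
trace(S) = (21) + (4) + (-14) = 11, so the coefficient is -11.

-11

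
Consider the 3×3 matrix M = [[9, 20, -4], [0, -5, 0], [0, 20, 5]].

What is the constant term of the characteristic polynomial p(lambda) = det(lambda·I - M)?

225

p(0) = det(0·I − M) = det(−M) = (−1)^3·det(M).
det(M) = -225, so p(0) = 225.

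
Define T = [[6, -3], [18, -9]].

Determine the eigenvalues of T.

det(T - lambda·I) = (6 - lambda)(-9 - lambda) - (-3)·(18) = lambda^2 + 3·lambda.
This factors as (lambda + 3)·lambda = 0.
Eigenvalues: -3, 0.

-3, 0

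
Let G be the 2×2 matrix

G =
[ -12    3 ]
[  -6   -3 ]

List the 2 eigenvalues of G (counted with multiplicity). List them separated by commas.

-9, -6

det(G - lambda·I) = (-12 - lambda)(-3 - lambda) - (3)·(-6) = lambda^2 + 15·lambda + 54.
This factors as (lambda + 9)·(lambda + 6) = 0.
Eigenvalues: -9, -6.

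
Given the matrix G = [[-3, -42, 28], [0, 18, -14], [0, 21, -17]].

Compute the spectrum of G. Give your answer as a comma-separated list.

-3, -3, 4

Set up det(λI - G) = 0.
Expanding the 3×3 determinant: p(λ) = λ^3 + 2λ^2 - 15λ - 36.
Rational-root test: λ = -3 gives p(-3) = 0.
Dividing by (λ + 3) leaves λ^2 - λ - 12.
The quadratic factors as (λ + 3)·(λ - 4).
Eigenvalues: -3, -3, 4.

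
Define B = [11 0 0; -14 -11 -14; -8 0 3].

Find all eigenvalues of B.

Compute the characteristic polynomial p(t) = det(tI - B).
Expanding the 3×3 determinant: p(t) = t^3 - 3t^2 - 121t + 363.
Try t = 11: p(11) = 0, so 11 is a root.
Factor out (t - 11): p(t) = (t - 11)·(t^2 + 8t - 33).
The quadratic factors as (t + 11)·(t - 3).
Eigenvalues: -11, 3, 11.

-11, 3, 11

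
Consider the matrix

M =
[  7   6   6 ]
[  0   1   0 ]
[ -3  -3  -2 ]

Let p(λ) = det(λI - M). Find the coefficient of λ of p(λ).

p(λ) = λ^3 - 6λ^2 + 9λ - 4.
The coefficient of λ is 9.

9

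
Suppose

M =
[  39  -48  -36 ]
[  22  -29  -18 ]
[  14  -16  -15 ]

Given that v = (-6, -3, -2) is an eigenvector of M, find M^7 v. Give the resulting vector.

(-13122, -6561, -4374)

First find the eigenvalue: Mv = (-18, -9, -6) = 3·(-6, -3, -2), so λ = 3.
Then M^7 v = λ^7·v = 3^7·(-6, -3, -2) = 2187·(-6, -3, -2) = (-13122, -6561, -4374).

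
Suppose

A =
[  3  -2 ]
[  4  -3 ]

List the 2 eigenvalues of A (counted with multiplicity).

det(A - sI) = (3 - s)(-3 - s) - (-2)·(4) = s^2 - 1.
This factors as (s + 1)·(s - 1) = 0.
Eigenvalues: -1, 1.

-1, 1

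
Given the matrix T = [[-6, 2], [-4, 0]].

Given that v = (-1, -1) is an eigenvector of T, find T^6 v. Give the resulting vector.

(-4096, -4096)

First find the eigenvalue: Tv = (4, 4) = -4·(-1, -1), so λ = -4.
Then T^6 v = λ^6·v = (-4)^6·(-1, -1) = 4096·(-1, -1) = (-4096, -4096).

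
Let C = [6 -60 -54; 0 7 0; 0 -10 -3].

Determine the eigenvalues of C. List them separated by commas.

-3, 6, 7

The characteristic polynomial is p(lambda) = det(lambda·I - C).
Cofactor expansion gives p(lambda) = lambda^3 - 10·lambda^2 + 3·lambda + 126.
Rational-root test: lambda = 6 gives p(6) = 0.
Factor out (lambda - 6): p(lambda) = (lambda - 6)·(lambda^2 - 4·lambda - 21).
The quadratic factors as (lambda + 3)·(lambda - 7).
Eigenvalues: -3, 6, 7.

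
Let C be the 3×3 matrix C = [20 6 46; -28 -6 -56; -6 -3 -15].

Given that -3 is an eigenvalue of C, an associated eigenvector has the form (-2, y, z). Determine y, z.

We need (C + 3I)v = 0.
C + 3I = [[23, 6, 46], [-28, -3, -56], [-6, -3, -12]].
Row 1: (23)·-2 + (6)·y + (46)·z = 0
Row 2: (-28)·-2 + (-3)·y + (-56)·z = 0
Row 3: (-6)·-2 + (-3)·y + (-12)·z = 0
Solving gives y = 0, z = 1.
Check: C·(-2, 0, 1) = (6, 0, -3) = -3·(-2, 0, 1).

0, 1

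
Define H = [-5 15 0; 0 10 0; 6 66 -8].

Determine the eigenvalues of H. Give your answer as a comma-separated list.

Set up det(rI - H) = 0.
Expanding along the first row, p(r) = r^3 + 3r^2 - 90r - 400.
Try r = -5: p(-5) = 0, so -5 is a root.
Dividing by (r + 5) leaves r^2 - 2r - 80.
The quadratic factors as (r + 8)·(r - 10).
Eigenvalues: -8, -5, 10.

-8, -5, 10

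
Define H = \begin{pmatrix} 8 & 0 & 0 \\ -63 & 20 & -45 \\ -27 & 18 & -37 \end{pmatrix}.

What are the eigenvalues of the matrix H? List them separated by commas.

Set up det(rI - H) = 0.
Cofactor expansion gives p(r) = r^3 + 9r^2 - 66r - 560.
Rational-root test: r = -10 gives p(-10) = 0.
Dividing by (r + 10) leaves r^2 - r - 56.
The quadratic factors as (r + 7)·(r - 8).
Eigenvalues: -10, -7, 8.

-10, -7, 8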